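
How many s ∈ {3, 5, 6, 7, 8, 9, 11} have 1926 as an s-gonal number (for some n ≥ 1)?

s = 3: P(3, 61) = 1891 and P(3, 62) = 1953; 1926 is not s-gonal.
s = 5: P(5, 36) = 1926. ✓
s = 6: P(6, 31) = 1891 and P(6, 32) = 2016; 1926 is not s-gonal.
s = 7: P(7, 28) = 1918 and P(7, 29) = 2059; 1926 is not s-gonal.
s = 8: P(8, 25) = 1825 and P(8, 26) = 1976; 1926 is not s-gonal.
s = 9: P(9, 23) = 1794 and P(9, 24) = 1956; 1926 is not s-gonal.
s = 11: P(11, 21) = 1911 and P(11, 22) = 2101; 1926 is not s-gonal.
Hits: s ∈ {5} → 1.

1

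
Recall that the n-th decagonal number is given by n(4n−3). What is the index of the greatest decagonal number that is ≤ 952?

15

Solve n(4n−3) ≤ 952 for integer n.
n = 15 gives 855 ≤ 952, while n = 16 gives 976 > 952; so the answer is index 15.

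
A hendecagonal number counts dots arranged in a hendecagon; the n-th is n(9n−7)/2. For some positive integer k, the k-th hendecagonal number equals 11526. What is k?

51

Set n(9n−7)/2 = 11526, giving 9n² − 7n − 23052 = 0.
So n = (7 + 911) / 18 = 918/18 = 51.
Check: 51·(9·51 − 7)/2 = 11526. ✓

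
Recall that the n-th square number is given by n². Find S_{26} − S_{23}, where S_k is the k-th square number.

26² = 676 and 23² = 529.
Difference: 676 − 529 = 147.

147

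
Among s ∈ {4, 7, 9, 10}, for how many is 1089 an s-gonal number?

2

s = 4: P(4, 33) = 1089. ✓
s = 7: P(7, 21) = 1071 and P(7, 22) = 1177; 1089 is not s-gonal.
s = 9: P(9, 18) = 1089. ✓
s = 10: P(10, 16) = 976 and P(10, 17) = 1105; 1089 is not s-gonal.
Hits: s ∈ {4, 9} → 2.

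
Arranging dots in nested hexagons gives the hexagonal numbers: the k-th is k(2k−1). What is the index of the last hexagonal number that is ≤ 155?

9

Solve n(2n−1) ≤ 155 for integer n.
n = 9 gives 153 ≤ 155, while n = 10 gives 190 > 155; so the answer is index 9.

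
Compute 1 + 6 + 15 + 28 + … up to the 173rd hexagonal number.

3466747

Σ i(2i−1) = 2Σi² − Σi over i = 1..173.
Σi = 15051 and Σi² = 1740899.
2·1740899 − 1·15051 = 3466747.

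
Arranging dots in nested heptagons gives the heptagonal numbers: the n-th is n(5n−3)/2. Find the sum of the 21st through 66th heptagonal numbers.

Σ i(5i−3)/2 = (5Σi² − 3Σi) / 2 over i = 21..66.
Σi = 2211 − 210 = 2001 and Σi² = 98021 − 2870 = 95151.
(5·95151 − 3·2001) / 2 = 469752/2 = 234876.

234876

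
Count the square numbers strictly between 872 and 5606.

The n-th square number is n².
Smallest index with value > 872: n = 30 (giving 900).
Largest index with value < 5606: n = 74 (giving 5476).
Indices 30 through 74: 45 terms.

45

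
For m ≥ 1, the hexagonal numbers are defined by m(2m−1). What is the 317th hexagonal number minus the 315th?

317·(2·317 − 1) = 200661 and 315·(2·315 − 1) = 198135.
Difference: 200661 − 198135 = 2526.

2526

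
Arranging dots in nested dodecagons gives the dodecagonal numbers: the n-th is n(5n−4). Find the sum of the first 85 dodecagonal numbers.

Σ i(5i−4) = 5Σi² − 4Σi over i = 1..85.
Σi = 3655 and Σi² = 208335.
5·208335 − 4·3655 = 1027055.

1027055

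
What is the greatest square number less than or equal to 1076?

1024

Solve n² ≤ 1076 for integer n.
n = 32 gives 1024 ≤ 1076, while n = 33 gives 1089 > 1076; so the answer is 1024.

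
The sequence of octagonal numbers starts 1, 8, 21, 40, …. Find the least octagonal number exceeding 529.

Solve n(3n−2) > 529 for integer n.
The largest n with value ≤ 529 is 13 (since 481 ≤ 529 < 560), so the first above is n = 14, value 560.

560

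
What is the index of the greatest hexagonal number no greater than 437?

15

Solve n(2n−1) ≤ 437 for integer n.
n = 15 gives 435 ≤ 437, while n = 16 gives 496 > 437; so the answer is index 15.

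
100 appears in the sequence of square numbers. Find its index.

10

We need n² = 100, so n = √100 = 10.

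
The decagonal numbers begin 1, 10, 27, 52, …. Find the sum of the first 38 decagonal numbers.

73853

Σ i(4i−3) = 4Σi² − 3Σi over i = 1..38.
Σi = 741 and Σi² = 19019.
4·19019 − 3·741 = 73853.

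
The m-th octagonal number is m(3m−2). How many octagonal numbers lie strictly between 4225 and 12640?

28

The n-th octagonal number is n(3n−2).
Smallest index with value > 4225: n = 38 (giving 4256).
Largest index with value < 12640: n = 65 (giving 12545).
Indices 38 through 65: 28 terms.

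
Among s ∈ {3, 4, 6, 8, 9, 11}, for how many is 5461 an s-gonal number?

1

s = 3: P(3, 104) = 5460 and P(3, 105) = 5565; 5461 is not s-gonal.
s = 4: P(4, 73) = 5329 and P(4, 74) = 5476; 5461 is not s-gonal.
s = 6: P(6, 52) = 5356 and P(6, 53) = 5565; 5461 is not s-gonal.
s = 8: P(8, 43) = 5461. ✓
s = 9: P(9, 39) = 5226 and P(9, 40) = 5500; 5461 is not s-gonal.
s = 11: P(11, 35) = 5390 and P(11, 36) = 5706; 5461 is not s-gonal.
Hits: s ∈ {8} → 1.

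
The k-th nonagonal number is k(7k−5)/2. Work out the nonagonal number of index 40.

5500

The 40th nonagonal number is n(7n−5)/2 with n = 40.
40·(7·40 − 5)/2 = 40·275/2 = 5500.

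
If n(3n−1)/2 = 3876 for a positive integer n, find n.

51

Set n(3n−1)/2 = 3876, giving 3n² − n − 7752 = 0.
The discriminant is 1 + 24·3876 = 93025, and √93025 = 305.
So n = (1 + 305) / 6 = 306/6 = 51.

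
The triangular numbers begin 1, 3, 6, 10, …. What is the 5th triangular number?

15

The 5th triangular number is n(n+1)/2 with n = 5.
5·6/2 = 30/2 = 15.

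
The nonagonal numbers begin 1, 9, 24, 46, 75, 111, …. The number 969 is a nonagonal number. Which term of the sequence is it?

Set n(7n−5)/2 = 969, giving 7n² − 5n − 1938 = 0.
The discriminant is 25 + 56·969 = 54289, and √54289 = 233.
So n = (5 + 233) / 14 = 238/14 = 17.

17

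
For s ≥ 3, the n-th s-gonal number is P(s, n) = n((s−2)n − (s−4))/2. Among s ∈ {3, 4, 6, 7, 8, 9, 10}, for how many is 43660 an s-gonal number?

2

s = 3: P(3, 295) = 43660. ✓
s = 4: P(4, 208) = 43264 and P(4, 209) = 43681; 43660 is not s-gonal.
s = 6: P(6, 148) = 43660. ✓
s = 7: P(7, 132) = 43362 and P(7, 133) = 44023; 43660 is not s-gonal.
s = 8: P(8, 120) = 42960 and P(8, 121) = 43681; 43660 is not s-gonal.
s = 9: P(9, 112) = 43624 and P(9, 113) = 44409; 43660 is not s-gonal.
s = 10: P(10, 104) = 42952 and P(10, 105) = 43785; 43660 is not s-gonal.
Hits: s ∈ {3, 6} → 2.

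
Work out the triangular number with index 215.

The 215th triangular number is n(n+1)/2 with n = 215.
215·216/2 = 46440/2 = 23220.

23220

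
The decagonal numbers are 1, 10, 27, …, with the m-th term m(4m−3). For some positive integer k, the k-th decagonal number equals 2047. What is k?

23

Set n(4n−3) = 2047, giving 4n² − 3n − 2047 = 0.
The discriminant is 9 + 16·2047 = 32761, and √32761 = 181.
So n = (3 + 181) / 8 = 184/8 = 23.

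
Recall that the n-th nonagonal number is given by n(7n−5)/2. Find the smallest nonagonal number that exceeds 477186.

478225

Solve n(7n−5)/2 > 477186 for integer n.
The largest n with value ≤ 477186 is 369 (since 475641 ≤ 477186 < 478225), so the first above is n = 370, value 478225.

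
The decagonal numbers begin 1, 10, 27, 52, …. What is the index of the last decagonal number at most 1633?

Solve n(4n−3) ≤ 1633 for integer n.
n = 20 gives 1540 ≤ 1633, while n = 21 gives 1701 > 1633; so the answer is index 20.

20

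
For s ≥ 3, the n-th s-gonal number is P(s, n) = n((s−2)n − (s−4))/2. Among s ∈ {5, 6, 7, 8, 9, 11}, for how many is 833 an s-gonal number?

s = 5: P(5, 23) = 782 and P(5, 24) = 852; 833 is not s-gonal.
s = 6: P(6, 20) = 780 and P(6, 21) = 861; 833 is not s-gonal.
s = 7: P(7, 18) = 783 and P(7, 19) = 874; 833 is not s-gonal.
s = 8: P(8, 17) = 833. ✓
s = 9: P(9, 15) = 750 and P(9, 16) = 856; 833 is not s-gonal.
s = 11: P(11, 14) = 833. ✓
Hits: s ∈ {8, 11} → 2.

2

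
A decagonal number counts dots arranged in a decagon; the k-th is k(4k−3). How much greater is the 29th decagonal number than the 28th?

Consecutive decagonal numbers differ by 8n − 7: here 8·29 − 7 = 225.

225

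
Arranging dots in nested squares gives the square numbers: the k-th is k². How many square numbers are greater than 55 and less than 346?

The n-th square number is n².
Smallest index with value > 55: n = 8 (giving 64).
Largest index with value < 346: n = 18 (giving 324).
Indices 8 through 18: 11 terms.

11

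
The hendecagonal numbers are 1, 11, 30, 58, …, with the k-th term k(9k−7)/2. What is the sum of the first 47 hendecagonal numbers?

Σ i(9i−7)/2 = (9Σi² − 7Σi) / 2 over i = 1..47.
Σi = 1128 and Σi² = 35720.
(9·35720 − 7·1128) / 2 = 313584/2 = 156792.

156792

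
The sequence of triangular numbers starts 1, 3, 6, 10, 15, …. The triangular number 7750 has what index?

124

Set n(n+1)/2 = 7750, giving n² + n − 15500 = 0.
The discriminant is 1 + 8·7750 = 62001, and √62001 = 249.
So n = (-1 + 249) / 2 = 248/2 = 124.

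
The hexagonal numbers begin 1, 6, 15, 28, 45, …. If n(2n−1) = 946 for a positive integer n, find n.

Set n(2n−1) = 946, giving 2n² − n − 946 = 0.
The discriminant is 1 + 8·946 = 7569, and √7569 = 87.
So n = (1 + 87) / 4 = 88/4 = 22.

22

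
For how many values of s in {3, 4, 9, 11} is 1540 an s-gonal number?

1

s = 3: P(3, 55) = 1540. ✓
s = 4: P(4, 39) = 1521 and P(4, 40) = 1600; 1540 is not s-gonal.
s = 9: P(9, 21) = 1491 and P(9, 22) = 1639; 1540 is not s-gonal.
s = 11: P(11, 18) = 1395 and P(11, 19) = 1558; 1540 is not s-gonal.
Hits: s ∈ {3} → 1.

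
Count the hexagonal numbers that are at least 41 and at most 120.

The n-th hexagonal number is n(2n−1).
Smallest index with value ≥ 41: n = 5 (giving 45).
Largest index with value ≤ 120: n = 8 (giving 120).
Indices 5 through 8: 4 terms.

4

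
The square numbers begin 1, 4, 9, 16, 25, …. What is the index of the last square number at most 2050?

45

Solve n² ≤ 2050 for integer n.
n = 45 gives 2025 ≤ 2050, while n = 46 gives 2116 > 2050; so the answer is index 45.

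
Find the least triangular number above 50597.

Solve n(n+1)/2 > 50597 for integer n.
The largest n with value ≤ 50597 is 317 (since 50403 ≤ 50597 < 50721), so the first above is n = 318, value 50721.

50721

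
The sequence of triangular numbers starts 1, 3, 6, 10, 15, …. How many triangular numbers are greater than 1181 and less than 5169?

The n-th triangular number is n(n+1)/2.
Smallest index with value > 1181: n = 49 (giving 1225).
Largest index with value < 5169: n = 101 (giving 5151).
Indices 49 through 101: 53 terms.

53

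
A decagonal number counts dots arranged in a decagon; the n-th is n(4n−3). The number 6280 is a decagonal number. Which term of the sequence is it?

40

Set n(4n−3) = 6280, giving 4n² − 3n − 6280 = 0.
So n = (3 + 317) / 8 = 320/8 = 40.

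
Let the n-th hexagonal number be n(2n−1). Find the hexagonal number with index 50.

4950

The 50th hexagonal number is n(2n−1) with n = 50.
50·(2·50 − 1) = 50·99 = 4950.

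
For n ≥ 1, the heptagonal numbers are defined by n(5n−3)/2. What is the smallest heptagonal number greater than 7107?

Solve n(5n−3)/2 > 7107 for integer n.
The largest n with value ≤ 7107 is 53 (since 6943 ≤ 7107 < 7209), so the first above is n = 54, value 7209.

7209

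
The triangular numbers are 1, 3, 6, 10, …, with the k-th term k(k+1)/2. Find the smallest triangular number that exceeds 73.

78

Solve n(n+1)/2 > 73 for integer n.
The largest n with value ≤ 73 is 11 (since 66 ≤ 73 < 78), so the first above is n = 12, value 78.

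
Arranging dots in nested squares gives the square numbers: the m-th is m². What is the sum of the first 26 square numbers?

Σ_{i=1}^{26} i² = 26·27·53/6 = 6201.

6201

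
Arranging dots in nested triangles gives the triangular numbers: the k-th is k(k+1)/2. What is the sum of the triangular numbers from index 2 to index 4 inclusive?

Σ i(i+1)/2 = (Σi² + Σi) / 2 over i = 2..4.
Σi = 10 − 1 = 9 and Σi² = 30 − 1 = 29.
(1·29 + 1·9) / 2 = 38/2 = 19.

19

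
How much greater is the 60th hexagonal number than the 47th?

2769

60·(2·60 − 1) = 7140 and 47·(2·47 − 1) = 4371.
Difference: 7140 − 4371 = 2769.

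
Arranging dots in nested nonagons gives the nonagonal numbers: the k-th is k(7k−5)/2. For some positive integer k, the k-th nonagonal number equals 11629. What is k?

Set n(7n−5)/2 = 11629, giving 7n² − 5n − 23258 = 0.
So n = (5 + 807) / 14 = 812/14 = 58.

58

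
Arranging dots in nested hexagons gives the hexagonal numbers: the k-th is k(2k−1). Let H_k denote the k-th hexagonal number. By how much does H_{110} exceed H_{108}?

110·(2·110 − 1) = 24090 and 108·(2·108 − 1) = 23220.
Difference: 24090 − 23220 = 870.

870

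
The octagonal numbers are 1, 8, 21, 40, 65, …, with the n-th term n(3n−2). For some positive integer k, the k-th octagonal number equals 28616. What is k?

Set n(3n−2) = 28616, giving 3n² − 2n − 28616 = 0.
The discriminant is 4 + 12·28616 = 343396, and √343396 = 586.
So n = (2 + 586) / 6 = 588/6 = 98.

98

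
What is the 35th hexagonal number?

The 35th hexagonal number is n(2n−1) with n = 35.
35·(2·35 − 1) = 35·69 = 2415.

2415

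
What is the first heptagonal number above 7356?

Solve n(5n−3)/2 > 7356 for integer n.
The largest n with value ≤ 7356 is 54 (since 7209 ≤ 7356 < 7480), so the first above is n = 55, value 7480.

7480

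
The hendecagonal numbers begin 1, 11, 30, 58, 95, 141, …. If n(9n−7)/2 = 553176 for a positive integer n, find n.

351

Set n(9n−7)/2 = 553176, giving 9n² − 7n − 1106352 = 0.
The discriminant is 49 + 72·553176 = 39828721, and √39828721 = 6311.
So n = (7 + 6311) / 18 = 6318/18 = 351.
Check: 351·(9·351 − 7)/2 = 553176. ✓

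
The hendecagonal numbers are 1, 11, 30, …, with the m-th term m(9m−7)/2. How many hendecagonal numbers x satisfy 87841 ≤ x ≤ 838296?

292

The n-th hendecagonal number is n(9n−7)/2.
Smallest index with value ≥ 87841: n = 141 (giving 88971).
Largest index with value ≤ 838296: n = 432 (giving 838296).
Indices 141 through 432: 292 terms.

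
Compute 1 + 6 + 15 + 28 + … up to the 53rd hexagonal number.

Σ i(2i−1) = 2Σi² − Σi over i = 1..53.
Σi = 1431 and Σi² = 51039.
2·51039 − 1·1431 = 100647.

100647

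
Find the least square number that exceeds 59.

64

Solve n² > 59 for integer n.
The largest n with value ≤ 59 is 7 (since 49 ≤ 59 < 64), so the first above is n = 8, value 64.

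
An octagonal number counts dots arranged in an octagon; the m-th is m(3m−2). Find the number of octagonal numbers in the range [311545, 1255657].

The n-th octagonal number is n(3n−2).
Smallest index with value ≥ 311545: n = 323 (giving 312341).
Largest index with value ≤ 1255657: n = 647 (giving 1254533).
Indices 323 through 647: 325 terms.

325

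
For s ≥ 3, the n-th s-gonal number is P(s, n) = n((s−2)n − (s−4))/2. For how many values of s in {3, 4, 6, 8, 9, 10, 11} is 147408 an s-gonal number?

s = 3: P(3, 542) = 147153 and P(3, 543) = 147696; 147408 is not s-gonal.
s = 4: P(4, 383) = 146689 and P(4, 384) = 147456; 147408 is not s-gonal.
s = 6: P(6, 271) = 146611 and P(6, 272) = 147696; 147408 is not s-gonal.
s = 8: P(8, 222) = 147408. ✓
s = 9: P(9, 205) = 146575 and P(9, 206) = 148011; 147408 is not s-gonal.
s = 10: P(10, 192) = 146880 and P(10, 193) = 148417; 147408 is not s-gonal.
s = 11: P(11, 181) = 146791 and P(11, 182) = 148421; 147408 is not s-gonal.
Hits: s ∈ {8} → 1.

1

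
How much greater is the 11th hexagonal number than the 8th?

11·(2·11 − 1) = 231 and 8·(2·8 − 1) = 120.
Difference: 231 − 120 = 111.

111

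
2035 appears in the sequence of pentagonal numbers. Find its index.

Set n(3n−1)/2 = 2035, giving 3n² − n − 4070 = 0.
The discriminant is 1 + 24·2035 = 48841, and √48841 = 221.
So n = (1 + 221) / 6 = 222/6 = 37.
Check: 37·(3·37 − 1)/2 = 2035. ✓

37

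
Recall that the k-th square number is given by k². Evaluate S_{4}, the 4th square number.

16

4² = 16.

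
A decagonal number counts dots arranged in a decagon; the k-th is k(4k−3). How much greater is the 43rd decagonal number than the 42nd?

Consecutive decagonal numbers differ by 8n − 7: here 8·43 − 7 = 337.

337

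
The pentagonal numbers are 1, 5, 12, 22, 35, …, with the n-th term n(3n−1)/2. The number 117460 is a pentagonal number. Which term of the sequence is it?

280

Set n(3n−1)/2 = 117460, giving 3n² − n − 234920 = 0.
The discriminant is 1 + 24·117460 = 2819041, and √2819041 = 1679.
So n = (1 + 1679) / 6 = 1680/6 = 280.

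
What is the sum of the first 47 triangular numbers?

18424

Σ i(i+1)/2 = (Σi² + Σi) / 2 over i = 1..47.
Σi = 1128 and Σi² = 35720.
(1·35720 + 1·1128) / 2 = 36848/2 = 18424.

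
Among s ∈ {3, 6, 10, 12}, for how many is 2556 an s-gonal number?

2

s = 3: P(3, 71) = 2556. ✓
s = 6: P(6, 36) = 2556. ✓
s = 10: P(10, 25) = 2425 and P(10, 26) = 2626; 2556 is not s-gonal.
s = 12: P(12, 23) = 2553 and P(12, 24) = 2784; 2556 is not s-gonal.
Hits: s ∈ {3, 6} → 2.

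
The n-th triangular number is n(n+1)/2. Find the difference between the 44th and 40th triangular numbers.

44·45/2 = 990 and 40·41/2 = 820.
Difference: 990 − 820 = 170.

170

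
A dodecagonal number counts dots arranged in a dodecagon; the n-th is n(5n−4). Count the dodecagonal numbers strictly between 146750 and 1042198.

285

The n-th dodecagonal number is n(5n−4).
Smallest index with value > 146750: n = 172 (giving 147232).
Largest index with value < 1042198: n = 456 (giving 1037856).
Indices 172 through 456: 285 terms.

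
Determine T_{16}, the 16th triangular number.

The 16th triangular number is n(n+1)/2 with n = 16.
16·17/2 = 272/2 = 136.

136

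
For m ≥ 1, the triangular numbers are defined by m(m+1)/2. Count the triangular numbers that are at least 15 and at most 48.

The n-th triangular number is n(n+1)/2.
Smallest index with value ≥ 15: n = 5 (giving 15).
Largest index with value ≤ 48: n = 9 (giving 45).
Indices 5 through 9: 5 terms.

5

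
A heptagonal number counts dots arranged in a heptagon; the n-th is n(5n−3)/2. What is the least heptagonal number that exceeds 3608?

Solve n(5n−3)/2 > 3608 for integer n.
The largest n with value ≤ 3608 is 38 (since 3553 ≤ 3608 < 3744), so the first above is n = 39, value 3744.

3744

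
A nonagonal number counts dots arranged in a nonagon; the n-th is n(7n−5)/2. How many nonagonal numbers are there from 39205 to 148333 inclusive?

100

The n-th nonagonal number is n(7n−5)/2.
Smallest index with value ≥ 39205: n = 107 (giving 39804).
Largest index with value ≤ 148333: n = 206 (giving 148011).
Indices 107 through 206: 100 terms.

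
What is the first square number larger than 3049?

Solve n² > 3049 for integer n.
The largest n with value ≤ 3049 is 55 (since 3025 ≤ 3049 < 3136), so the first above is n = 56, value 3136.

3136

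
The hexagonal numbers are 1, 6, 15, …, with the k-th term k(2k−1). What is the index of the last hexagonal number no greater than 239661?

346

Solve n(2n−1) ≤ 239661 for integer n.
n = 346 gives 239086 ≤ 239661, while n = 347 gives 240471 > 239661; so the answer is index 346.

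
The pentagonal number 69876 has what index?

216

Set n(3n−1)/2 = 69876, giving 3n² − n − 139752 = 0.
The discriminant is 1 + 24·69876 = 1677025, and √1677025 = 1295.
So n = (1 + 1295) / 6 = 1296/6 = 216.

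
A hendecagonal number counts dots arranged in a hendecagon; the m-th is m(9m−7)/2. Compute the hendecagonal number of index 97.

42001

97·(9·97 − 7)/2 = 97·866/2 = 97·433 = 42001.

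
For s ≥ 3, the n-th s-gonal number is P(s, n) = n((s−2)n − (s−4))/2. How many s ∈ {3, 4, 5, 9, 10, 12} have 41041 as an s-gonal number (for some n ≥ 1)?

s = 3: P(3, 286) = 41041. ✓
s = 4: P(4, 202) = 40804 and P(4, 203) = 41209; 41041 is not s-gonal.
s = 5: P(5, 165) = 40755 and P(5, 166) = 41251; 41041 is not s-gonal.
s = 9: P(9, 108) = 40554 and P(9, 109) = 41311; 41041 is not s-gonal.
s = 10: P(10, 101) = 40501 and P(10, 102) = 41310; 41041 is not s-gonal.
s = 12: P(12, 91) = 41041. ✓
Hits: s ∈ {3, 12} → 2.

2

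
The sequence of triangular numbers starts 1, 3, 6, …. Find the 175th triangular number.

15400

The 175th triangular number is n(n+1)/2 with n = 175.
175·176/2 = 30800/2 = 15400.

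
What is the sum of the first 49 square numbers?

40425

Σ_{i=1}^{49} i² = 49·50·99/6 = 40425.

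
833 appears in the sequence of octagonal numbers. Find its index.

17

Set n(3n−2) = 833, giving 3n² − 2n − 833 = 0.
The discriminant is 4 + 12·833 = 10000, and √10000 = 100.
So n = (2 + 100) / 6 = 102/6 = 17.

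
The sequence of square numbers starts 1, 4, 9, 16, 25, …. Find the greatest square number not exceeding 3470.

3364

Solve n² ≤ 3470 for integer n.
n = 58 gives 3364 ≤ 3470, while n = 59 gives 3481 > 3470; so the answer is 3364.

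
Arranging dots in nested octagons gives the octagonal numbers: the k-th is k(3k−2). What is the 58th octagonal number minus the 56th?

680

58·(3·58 − 2) = 9976 and 56·(3·56 − 2) = 9296.
Difference: 9976 − 9296 = 680.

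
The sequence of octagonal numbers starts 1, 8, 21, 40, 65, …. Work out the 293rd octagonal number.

The 293rd octagonal number is n(3n−2) with n = 293.
293·(3·293 − 2) = 293·877 = 256961.

256961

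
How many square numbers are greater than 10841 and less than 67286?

The n-th square number is n².
Smallest index with value > 10841: n = 105 (giving 11025).
Largest index with value < 67286: n = 259 (giving 67081).
Indices 105 through 259: 155 terms.

155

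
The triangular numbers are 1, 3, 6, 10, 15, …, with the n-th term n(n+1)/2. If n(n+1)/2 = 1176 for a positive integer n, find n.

48

Set n(n+1)/2 = 1176, giving n² + n − 2352 = 0.
So n = (-1 + 97) / 2 = 96/2 = 48.
Check: 48·49/2 = 1176. ✓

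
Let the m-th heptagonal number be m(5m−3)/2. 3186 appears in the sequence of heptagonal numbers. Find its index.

36

Set n(5n−3)/2 = 3186, giving 5n² − 3n − 6372 = 0.
The discriminant is 9 + 40·3186 = 127449, and √127449 = 357.
So n = (3 + 357) / 10 = 360/10 = 36.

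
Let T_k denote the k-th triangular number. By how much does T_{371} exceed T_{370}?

371

Consecutive triangular numbers differ by n: T_{371} − T_{370} = 371.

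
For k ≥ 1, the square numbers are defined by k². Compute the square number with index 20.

400

The 20th square number is n² with n = 20.
20² = 400.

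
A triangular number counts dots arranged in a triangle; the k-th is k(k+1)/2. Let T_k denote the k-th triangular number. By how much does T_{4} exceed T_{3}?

Consecutive triangular numbers differ by n: T_{4} − T_{3} = 4.

4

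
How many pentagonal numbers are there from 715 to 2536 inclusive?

20

The n-th pentagonal number is n(3n−1)/2.
Smallest index with value ≥ 715: n = 22 (giving 715).
Largest index with value ≤ 2536: n = 41 (giving 2501).
Indices 22 through 41: 20 terms.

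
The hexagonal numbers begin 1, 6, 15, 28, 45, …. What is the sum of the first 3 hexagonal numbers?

Σ i(2i−1) = 2Σi² − Σi over i = 1..3.
Σi = 6 and Σi² = 14.
2·14 − 1·6 = 22.

22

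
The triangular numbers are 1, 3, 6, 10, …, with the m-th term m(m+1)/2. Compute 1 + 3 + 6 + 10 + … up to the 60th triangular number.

37820

Σ i(i+1)/2 = (Σi² + Σi) / 2 over i = 1..60.
Σi = 1830 and Σi² = 73810.
(1·73810 + 1·1830) / 2 = 75640/2 = 37820.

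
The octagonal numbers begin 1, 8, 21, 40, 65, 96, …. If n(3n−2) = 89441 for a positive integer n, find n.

Set n(3n−2) = 89441, giving 3n² − 2n − 89441 = 0.
So n = (2 + 1036) / 6 = 1038/6 = 173.
Check: 173·(3·173 − 2) = 89441. ✓

173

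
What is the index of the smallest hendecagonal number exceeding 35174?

89

Solve n(9n−7)/2 > 35174 for integer n.
The largest n with value ≤ 35174 is 88 (since 34540 ≤ 35174 < 35333), so the first above is n = 89, value 35333.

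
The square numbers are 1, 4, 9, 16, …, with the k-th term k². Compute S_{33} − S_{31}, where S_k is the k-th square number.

128

33² = 1089 and 31² = 961.
Difference: 1089 − 961 = 128.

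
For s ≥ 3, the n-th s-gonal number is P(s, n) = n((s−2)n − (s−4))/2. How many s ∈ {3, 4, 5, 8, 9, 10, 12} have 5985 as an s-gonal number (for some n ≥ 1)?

s = 3: P(3, 108) = 5886 and P(3, 109) = 5995; 5985 is not s-gonal.
s = 4: P(4, 77) = 5929 and P(4, 78) = 6084; 5985 is not s-gonal.
s = 5: P(5, 63) = 5922 and P(5, 64) = 6112; 5985 is not s-gonal.
s = 8: P(8, 45) = 5985. ✓
s = 9: P(9, 41) = 5781 and P(9, 42) = 6069; 5985 is not s-gonal.
s = 10: P(10, 39) = 5967 and P(10, 40) = 6280; 5985 is not s-gonal.
s = 12: P(12, 35) = 5985. ✓
Hits: s ∈ {8, 12} → 2.

2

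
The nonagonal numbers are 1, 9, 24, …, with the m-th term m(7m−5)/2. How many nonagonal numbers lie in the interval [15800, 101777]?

103

The n-th nonagonal number is n(7n−5)/2.
Smallest index with value ≥ 15800: n = 68 (giving 16014).
Largest index with value ≤ 101777: n = 170 (giving 100725).
Indices 68 through 170: 103 terms.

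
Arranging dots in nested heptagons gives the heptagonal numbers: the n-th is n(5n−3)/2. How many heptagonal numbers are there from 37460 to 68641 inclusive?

44

The n-th heptagonal number is n(5n−3)/2.
Smallest index with value ≥ 37460: n = 123 (giving 37638).
Largest index with value ≤ 68641: n = 166 (giving 68641).
Indices 123 through 166: 44 terms.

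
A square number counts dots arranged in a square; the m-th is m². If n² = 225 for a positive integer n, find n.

15

We need n² = 225, so n = √225 = 15.
Check: 15² = 225. ✓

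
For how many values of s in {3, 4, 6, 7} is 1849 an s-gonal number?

s = 3: P(3, 60) = 1830 and P(3, 61) = 1891; 1849 is not s-gonal.
s = 4: P(4, 43) = 1849. ✓
s = 6: P(6, 30) = 1770 and P(6, 31) = 1891; 1849 is not s-gonal.
s = 7: P(7, 27) = 1782 and P(7, 28) = 1918; 1849 is not s-gonal.
Hits: s ∈ {4} → 1.

1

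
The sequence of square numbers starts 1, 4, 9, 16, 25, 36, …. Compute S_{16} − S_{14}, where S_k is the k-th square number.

60

16² = 256 and 14² = 196.
Difference: 256 − 196 = 60.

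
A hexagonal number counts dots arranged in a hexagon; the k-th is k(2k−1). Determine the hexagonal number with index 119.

28203

The 119th hexagonal number is n(2n−1) with n = 119.
119·(2·119 − 1) = 119·237 = 28203.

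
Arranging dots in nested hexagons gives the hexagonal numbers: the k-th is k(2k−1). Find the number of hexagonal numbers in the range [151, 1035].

The n-th hexagonal number is n(2n−1).
Smallest index with value ≥ 151: n = 9 (giving 153).
Largest index with value ≤ 1035: n = 23 (giving 1035).
Indices 9 through 23: 15 terms.

15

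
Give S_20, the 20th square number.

400

The 20th square number is n² with n = 20.
20² = 400.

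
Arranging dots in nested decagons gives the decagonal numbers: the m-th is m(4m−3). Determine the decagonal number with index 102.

The 102nd decagonal number is n(4n−3) with n = 102.
102·(4·102 − 3) = 102·405 = 41310.

41310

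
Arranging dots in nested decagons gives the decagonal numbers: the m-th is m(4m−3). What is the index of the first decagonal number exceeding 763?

Solve n(4n−3) > 763 for integer n.
The largest n with value ≤ 763 is 14 (since 742 ≤ 763 < 855), so the first above is n = 15, value 855.

15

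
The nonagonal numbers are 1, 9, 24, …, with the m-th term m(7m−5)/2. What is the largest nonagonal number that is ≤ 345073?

344301

Solve n(7n−5)/2 ≤ 345073 for integer n.
n = 314 gives 344301 ≤ 345073, while n = 315 gives 346500 > 345073; so the answer is 344301.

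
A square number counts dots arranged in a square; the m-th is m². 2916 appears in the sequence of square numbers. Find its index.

54

We need n² = 2916, so n = √2916 = 54.
Check: 54² = 2916. ✓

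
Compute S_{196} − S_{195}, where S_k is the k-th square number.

n² − (n−1)² = 2n − 1, so 196² − 195² = 2·196 − 1 = 391.

391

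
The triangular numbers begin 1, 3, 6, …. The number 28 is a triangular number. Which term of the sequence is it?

Set n(n+1)/2 = 28, giving n² + n − 56 = 0.
So n = (-1 + 15) / 2 = 14/2 = 7.

7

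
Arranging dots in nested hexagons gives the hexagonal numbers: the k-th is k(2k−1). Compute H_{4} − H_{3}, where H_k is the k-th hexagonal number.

13

Consecutive hexagonal numbers differ by 4n − 3: here 4·4 − 3 = 13.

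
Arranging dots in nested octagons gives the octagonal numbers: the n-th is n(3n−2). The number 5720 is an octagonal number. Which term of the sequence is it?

Set n(3n−2) = 5720, giving 3n² − 2n − 5720 = 0.
The discriminant is 4 + 12·5720 = 68644, and √68644 = 262.
So n = (2 + 262) / 6 = 264/6 = 44.

44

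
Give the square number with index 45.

The 45th square number is n² with n = 45.
45² = 2025.

2025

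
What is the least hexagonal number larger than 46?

66

Solve n(2n−1) > 46 for integer n.
The largest n with value ≤ 46 is 5 (since 45 ≤ 46 < 66), so the first above is n = 6, value 66.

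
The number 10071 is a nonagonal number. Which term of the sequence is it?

54

Set n(7n−5)/2 = 10071, giving 7n² − 5n − 20142 = 0.
The discriminant is 25 + 56·10071 = 564001, and √564001 = 751.
So n = (5 + 751) / 14 = 756/14 = 54.
Check: 54·(7·54 − 5)/2 = 10071. ✓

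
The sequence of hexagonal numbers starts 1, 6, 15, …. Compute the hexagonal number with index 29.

The 29th hexagonal number is n(2n−1) with n = 29.
29·(2·29 − 1) = 29·57 = 1653.

1653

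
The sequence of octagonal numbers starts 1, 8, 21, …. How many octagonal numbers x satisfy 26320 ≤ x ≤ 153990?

The n-th octagonal number is n(3n−2).
Smallest index with value ≥ 26320: n = 94 (giving 26320).
Largest index with value ≤ 153990: n = 226 (giving 152776).
Indices 94 through 226: 133 terms.

133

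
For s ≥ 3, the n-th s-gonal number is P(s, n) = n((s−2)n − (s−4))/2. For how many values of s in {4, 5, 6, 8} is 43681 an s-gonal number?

s = 4: P(4, 209) = 43681. ✓
s = 5: P(5, 170) = 43265 and P(5, 171) = 43776; 43681 is not s-gonal.
s = 6: P(6, 148) = 43660 and P(6, 149) = 44253; 43681 is not s-gonal.
s = 8: P(8, 121) = 43681. ✓
Hits: s ∈ {4, 8} → 2.

2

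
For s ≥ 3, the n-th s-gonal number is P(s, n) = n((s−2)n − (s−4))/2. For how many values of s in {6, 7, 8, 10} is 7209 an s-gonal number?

s = 6: P(6, 60) = 7140 and P(6, 61) = 7381; 7209 is not s-gonal.
s = 7: P(7, 54) = 7209. ✓
s = 8: P(8, 49) = 7105 and P(8, 50) = 7400; 7209 is not s-gonal.
s = 10: P(10, 42) = 6930 and P(10, 43) = 7267; 7209 is not s-gonal.
Hits: s ∈ {7} → 1.

1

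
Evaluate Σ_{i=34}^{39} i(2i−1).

Σ i(2i−1) = 2Σi² − Σi over i = 34..39.
Σi = 780 − 561 = 219 and Σi² = 20540 − 12529 = 8011.
2·8011 − 1·219 = 15803.

15803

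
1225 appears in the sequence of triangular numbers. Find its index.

Set n(n+1)/2 = 1225, giving n² + n − 2450 = 0.
So n = (-1 + 99) / 2 = 98/2 = 49.

49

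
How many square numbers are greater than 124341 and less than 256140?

The n-th square number is n².
Smallest index with value > 124341: n = 353 (giving 124609).
Largest index with value < 256140: n = 506 (giving 256036).
Indices 353 through 506: 154 terms.

154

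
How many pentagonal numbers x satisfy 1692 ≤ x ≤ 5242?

The n-th pentagonal number is n(3n−1)/2.
Smallest index with value ≥ 1692: n = 34 (giving 1717).
Largest index with value ≤ 5242: n = 59 (giving 5192).
Indices 34 through 59: 26 terms.

26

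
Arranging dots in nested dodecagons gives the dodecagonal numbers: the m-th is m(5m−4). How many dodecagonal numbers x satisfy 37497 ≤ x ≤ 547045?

245

The n-th dodecagonal number is n(5n−4).
Smallest index with value ≥ 37497: n = 87 (giving 37497).
Largest index with value ≤ 547045: n = 331 (giving 546481).
Indices 87 through 331: 245 terms.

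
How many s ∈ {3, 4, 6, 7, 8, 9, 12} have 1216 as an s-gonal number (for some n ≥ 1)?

s = 3: P(3, 48) = 1176 and P(3, 49) = 1225; 1216 is not s-gonal.
s = 4: P(4, 34) = 1156 and P(4, 35) = 1225; 1216 is not s-gonal.
s = 6: P(6, 24) = 1128 and P(6, 25) = 1225; 1216 is not s-gonal.
s = 7: P(7, 22) = 1177 and P(7, 23) = 1288; 1216 is not s-gonal.
s = 8: P(8, 20) = 1160 and P(8, 21) = 1281; 1216 is not s-gonal.
s = 9: P(9, 19) = 1216. ✓
s = 12: P(12, 16) = 1216. ✓
Hits: s ∈ {9, 12} → 2.

2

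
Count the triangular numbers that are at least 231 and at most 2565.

The n-th triangular number is n(n+1)/2.
Smallest index with value ≥ 231: n = 21 (giving 231).
Largest index with value ≤ 2565: n = 71 (giving 2556).
Indices 21 through 71: 51 terms.

51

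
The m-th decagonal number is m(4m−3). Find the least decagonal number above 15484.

15687

Solve n(4n−3) > 15484 for integer n.
The largest n with value ≤ 15484 is 62 (since 15190 ≤ 15484 < 15687), so the first above is n = 63, value 15687.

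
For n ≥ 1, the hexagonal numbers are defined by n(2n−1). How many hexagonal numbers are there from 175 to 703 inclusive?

10

The n-th hexagonal number is n(2n−1).
Smallest index with value ≥ 175: n = 10 (giving 190).
Largest index with value ≤ 703: n = 19 (giving 703).
Indices 10 through 19: 10 terms.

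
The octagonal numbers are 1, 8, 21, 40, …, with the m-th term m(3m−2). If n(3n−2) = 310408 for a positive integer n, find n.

Set n(3n−2) = 310408, giving 3n² − 2n − 310408 = 0.
The discriminant is 4 + 12·310408 = 3724900, and √3724900 = 1930.
So n = (2 + 1930) / 6 = 1932/6 = 322.
Check: 322·(3·322 − 2) = 310408. ✓

322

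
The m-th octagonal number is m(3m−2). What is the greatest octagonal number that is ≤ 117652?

Solve n(3n−2) ≤ 117652 for integer n.
n = 198 gives 117216 ≤ 117652, while n = 199 gives 118405 > 117652; so the answer is 117216.

117216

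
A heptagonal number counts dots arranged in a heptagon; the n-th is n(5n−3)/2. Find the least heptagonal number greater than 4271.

4347

Solve n(5n−3)/2 > 4271 for integer n.
The largest n with value ≤ 4271 is 41 (since 4141 ≤ 4271 < 4347), so the first above is n = 42, value 4347.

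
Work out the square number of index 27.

729

27² = 729.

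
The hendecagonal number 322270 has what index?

268

Set n(9n−7)/2 = 322270, giving 9n² − 7n − 644540 = 0.
The discriminant is 49 + 72·322270 = 23203489, and √23203489 = 4817.
So n = (7 + 4817) / 18 = 4824/18 = 268.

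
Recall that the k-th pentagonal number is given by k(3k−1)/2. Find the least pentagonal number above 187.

Solve n(3n−1)/2 > 187 for integer n.
The largest n with value ≤ 187 is 11 (since 176 ≤ 187 < 210), so the first above is n = 12, value 210.

210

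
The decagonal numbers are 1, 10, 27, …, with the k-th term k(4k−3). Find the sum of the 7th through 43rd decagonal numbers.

Σ i(4i−3) = 4Σi² − 3Σi over i = 7..43.
Σi = 946 − 21 = 925 and Σi² = 27434 − 91 = 27343.
4·27343 − 3·925 = 106597.

106597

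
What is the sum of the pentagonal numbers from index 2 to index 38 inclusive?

28157

Σ i(3i−1)/2 = (3Σi² − Σi) / 2 over i = 2..38.
Σi = 741 − 1 = 740 and Σi² = 19019 − 1 = 19018.
(3·19018 − 1·740) / 2 = 56314/2 = 28157.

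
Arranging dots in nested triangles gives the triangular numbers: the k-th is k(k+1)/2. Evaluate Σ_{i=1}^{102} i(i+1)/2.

Σ i(i+1)/2 = (Σi² + Σi) / 2 over i = 1..102.
Σi = 5253 and Σi² = 358955.
(1·358955 + 1·5253) / 2 = 364208/2 = 182104.

182104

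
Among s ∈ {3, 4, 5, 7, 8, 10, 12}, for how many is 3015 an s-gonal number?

1

s = 3: P(3, 77) = 3003 and P(3, 78) = 3081; 3015 is not s-gonal.
s = 4: P(4, 54) = 2916 and P(4, 55) = 3025; 3015 is not s-gonal.
s = 5: P(5, 45) = 3015. ✓
s = 7: P(7, 35) = 3010 and P(7, 36) = 3186; 3015 is not s-gonal.
s = 8: P(8, 32) = 3008 and P(8, 33) = 3201; 3015 is not s-gonal.
s = 10: P(10, 27) = 2835 and P(10, 28) = 3052; 3015 is not s-gonal.
s = 12: P(12, 24) = 2784 and P(12, 25) = 3025; 3015 is not s-gonal.
Hits: s ∈ {5} → 1.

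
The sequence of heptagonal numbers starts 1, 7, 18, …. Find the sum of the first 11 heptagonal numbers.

1166

Σ i(5i−3)/2 = (5Σi² − 3Σi) / 2 over i = 1..11.
Σi = 66 and Σi² = 506.
(5·506 − 3·66) / 2 = 2332/2 = 1166.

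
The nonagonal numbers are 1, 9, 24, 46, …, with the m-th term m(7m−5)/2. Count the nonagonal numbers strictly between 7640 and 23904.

The n-th nonagonal number is n(7n−5)/2.
Smallest index with value > 7640: n = 48 (giving 7944).
Largest index with value < 23904: n = 82 (giving 23329).
Indices 48 through 82: 35 terms.

35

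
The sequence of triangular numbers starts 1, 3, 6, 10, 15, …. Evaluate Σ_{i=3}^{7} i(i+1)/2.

80

Σ i(i+1)/2 = (Σi² + Σi) / 2 over i = 3..7.
Σi = 28 − 3 = 25 and Σi² = 140 − 5 = 135.
(1·135 + 1·25) / 2 = 160/2 = 80.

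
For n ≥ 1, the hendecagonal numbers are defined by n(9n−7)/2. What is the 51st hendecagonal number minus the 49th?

893

51·(9·51 − 7)/2 = 11526 and 49·(9·49 − 7)/2 = 10633.
Difference: 11526 − 10633 = 893.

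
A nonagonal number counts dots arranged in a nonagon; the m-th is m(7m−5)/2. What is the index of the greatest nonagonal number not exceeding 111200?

178

Solve n(7n−5)/2 ≤ 111200 for integer n.
n = 178 gives 110449 ≤ 111200, while n = 179 gives 111696 > 111200; so the answer is index 178.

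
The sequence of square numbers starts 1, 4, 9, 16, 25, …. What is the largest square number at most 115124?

114921

Solve n² ≤ 115124 for integer n.
n = 339 gives 114921 ≤ 115124, while n = 340 gives 115600 > 115124; so the answer is 114921.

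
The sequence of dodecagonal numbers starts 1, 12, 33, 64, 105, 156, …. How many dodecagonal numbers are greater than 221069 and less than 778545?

184

The n-th dodecagonal number is n(5n−4).
Smallest index with value > 221069: n = 211 (giving 221761).
Largest index with value < 778545: n = 394 (giving 774604).
Indices 211 through 394: 184 terms.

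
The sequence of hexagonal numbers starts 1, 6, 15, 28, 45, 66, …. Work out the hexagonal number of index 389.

302253

The 389th hexagonal number is n(2n−1) with n = 389.
389·(2·389 − 1) = 389·777 = 302253.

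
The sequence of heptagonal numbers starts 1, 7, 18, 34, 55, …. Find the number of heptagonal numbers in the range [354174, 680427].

The n-th heptagonal number is n(5n−3)/2.
Smallest index with value ≥ 354174: n = 377 (giving 354757).
Largest index with value ≤ 680427: n = 522 (giving 680427).
Indices 377 through 522: 146 terms.

146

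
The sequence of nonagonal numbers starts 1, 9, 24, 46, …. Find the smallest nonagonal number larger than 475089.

475641

Solve n(7n−5)/2 > 475089 for integer n.
The largest n with value ≤ 475089 is 368 (since 473064 ≤ 475089 < 475641), so the first above is n = 369, value 475641.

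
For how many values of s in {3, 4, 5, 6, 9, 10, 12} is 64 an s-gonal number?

2

s = 3: P(3, 10) = 55 and P(3, 11) = 66; 64 is not s-gonal.
s = 4: P(4, 8) = 64. ✓
s = 5: P(5, 6) = 51 and P(5, 7) = 70; 64 is not s-gonal.
s = 6: P(6, 5) = 45 and P(6, 6) = 66; 64 is not s-gonal.
s = 9: P(9, 4) = 46 and P(9, 5) = 75; 64 is not s-gonal.
s = 10: P(10, 4) = 52 and P(10, 5) = 85; 64 is not s-gonal.
s = 12: P(12, 4) = 64. ✓
Hits: s ∈ {4, 12} → 2.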